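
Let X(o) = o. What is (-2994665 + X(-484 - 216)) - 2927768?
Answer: -5923133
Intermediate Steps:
(-2994665 + X(-484 - 216)) - 2927768 = (-2994665 + (-484 - 216)) - 2927768 = (-2994665 - 700) - 2927768 = -2995365 - 2927768 = -5923133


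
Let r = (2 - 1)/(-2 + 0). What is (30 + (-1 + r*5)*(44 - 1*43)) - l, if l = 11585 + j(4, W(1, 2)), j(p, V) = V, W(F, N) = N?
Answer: -23121/2 ≈ -11561.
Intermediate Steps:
r = -1/2 (r = 1/(-2) = 1*(-1/2) = -1/2 ≈ -0.50000)
l = 11587 (l = 11585 + 2 = 11587)
(30 + (-1 + r*5)*(44 - 1*43)) - l = (30 + (-1 - 1/2*5)*(44 - 1*43)) - 1*11587 = (30 + (-1 - 5/2)*(44 - 43)) - 11587 = (30 - 7/2*1) - 11587 = (30 - 7/2) - 11587 = 53/2 - 11587 = -23121/2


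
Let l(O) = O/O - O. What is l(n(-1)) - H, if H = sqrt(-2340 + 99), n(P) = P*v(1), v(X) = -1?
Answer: -3*I*sqrt(249) ≈ -47.339*I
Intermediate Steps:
n(P) = -P (n(P) = P*(-1) = -P)
H = 3*I*sqrt(249) (H = sqrt(-2241) = 3*I*sqrt(249) ≈ 47.339*I)
l(O) = 1 - O
l(n(-1)) - H = (1 - (-1)*(-1)) - 3*I*sqrt(249) = (1 - 1*1) - 3*I*sqrt(249) = (1 - 1) - 3*I*sqrt(249) = 0 - 3*I*sqrt(249) = -3*I*sqrt(249)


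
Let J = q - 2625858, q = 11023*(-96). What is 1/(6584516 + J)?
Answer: 1/2900450 ≈ 3.4477e-7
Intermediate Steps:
q = -1058208
J = -3684066 (J = -1058208 - 2625858 = -3684066)
1/(6584516 + J) = 1/(6584516 - 3684066) = 1/2900450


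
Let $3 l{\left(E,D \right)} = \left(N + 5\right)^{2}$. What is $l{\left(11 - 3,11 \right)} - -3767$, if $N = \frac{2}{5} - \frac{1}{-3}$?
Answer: $\frac{2550121}{675} \approx 3778.0$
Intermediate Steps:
$N = \frac{11}{15}$ ($N = 2 \cdot \frac{1}{5} - - \frac{1}{3} = \frac{2}{5} + \frac{1}{3} = \frac{11}{15} \approx 0.73333$)
$l{\left(E,D \right)} = \frac{7396}{675}$ ($l{\left(E,D \right)} = \frac{\left(\frac{11}{15} + 5\right)^{2}}{3} = \frac{\left(\frac{86}{15}\right)^{2}}{3} = \frac{1}{3} \cdot \frac{7396}{225} = \frac{7396}{675}$)
$l{\left(11 - 3,11 \right)} - -3767 = \frac{7396}{675} - -3767 = \frac{7396}{675} + 3767 = \frac{2550121}{675}$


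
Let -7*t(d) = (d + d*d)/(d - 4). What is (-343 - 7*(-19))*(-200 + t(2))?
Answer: 41910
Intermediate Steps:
t(d) = -(d + d²)/(7*(-4 + d)) (t(d) = -(d + d*d)/(7*(d - 4)) = -(d + d²)/(7*(-4 + d)))
(-343 - 7*(-19))*(-200 + t(2)) = (-343 - 7*(-19))*(-200 - 1*2*(1 + 2)/(-28 + 7*2)) = (-343 + 133)*(-200 - 1*2*3/(-28 + 14)) = -210*(-200 - 1*2*3/(-14)) = -210*(-200 - 1*2*(-1/14)*3) = -210*(-200 + 3/7) = -210*(-1397/7) = 41910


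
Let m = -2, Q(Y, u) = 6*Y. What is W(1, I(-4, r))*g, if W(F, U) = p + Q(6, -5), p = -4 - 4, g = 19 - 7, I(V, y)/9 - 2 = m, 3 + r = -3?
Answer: 336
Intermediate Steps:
r = -6 (r = -3 - 3 = -6)
I(V, y) = 0 (I(V, y) = 18 + 9*(-2) = 18 - 18 = 0)
g = 12
p = -8
W(F, U) = 28 (W(F, U) = -8 + 6*6 = -8 + 36 = 28)
W(1, I(-4, r))*g = 28*12 = 336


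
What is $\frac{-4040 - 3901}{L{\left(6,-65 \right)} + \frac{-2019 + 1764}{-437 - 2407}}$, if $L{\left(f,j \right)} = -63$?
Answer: $\frac{7528068}{59639} \approx 126.23$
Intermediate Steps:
$\frac{-4040 - 3901}{L{\left(6,-65 \right)} + \frac{-2019 + 1764}{-437 - 2407}} = \frac{-4040 - 3901}{-63 + \frac{-2019 + 1764}{-437 - 2407}} = - \frac{7941}{-63 - \frac{255}{-2844}} = - \frac{7941}{-63 - - \frac{85}{948}} = - \frac{7941}{-63 + \frac{85}{948}} = - \frac{7941}{- \frac{59639}{948}} = \left(-7941\right) \left(- \frac{948}{59639}\right) = \frac{7528068}{59639}$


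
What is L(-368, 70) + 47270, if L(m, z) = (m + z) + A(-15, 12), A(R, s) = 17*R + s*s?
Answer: 46861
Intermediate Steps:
A(R, s) = s² + 17*R (A(R, s) = 17*R + s² = s² + 17*R)
L(m, z) = -111 + m + z (L(m, z) = (m + z) + (12² + 17*(-15)) = (m + z) + (144 - 255) = (m + z) - 111 = -111 + m + z)
L(-368, 70) + 47270 = (-111 - 368 + 70) + 47270 = -409 + 47270 = 46861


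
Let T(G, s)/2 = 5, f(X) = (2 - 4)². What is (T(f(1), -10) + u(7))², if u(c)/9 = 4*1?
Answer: 2116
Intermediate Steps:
f(X) = 4 (f(X) = (-2)² = 4)
T(G, s) = 10 (T(G, s) = 2*5 = 10)
u(c) = 36 (u(c) = 9*(4*1) = 9*4 = 36)
(T(f(1), -10) + u(7))² = (10 + 36)² = 46² = 2116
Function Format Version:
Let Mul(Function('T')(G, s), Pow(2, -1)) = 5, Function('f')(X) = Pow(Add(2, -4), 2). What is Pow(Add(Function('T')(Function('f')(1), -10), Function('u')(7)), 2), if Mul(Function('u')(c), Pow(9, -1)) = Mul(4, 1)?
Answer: 2116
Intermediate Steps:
Function('f')(X) = 4 (Function('f')(X) = Pow(-2, 2) = 4)
Function('T')(G, s) = 10 (Function('T')(G, s) = Mul(2, 5) = 10)
Function('u')(c) = 36 (Function('u')(c) = Mul(9, Mul(4, 1)) = Mul(9, 4) = 36)
Pow(Add(Function('T')(Function('f')(1), -10), Function('u')(7)), 2) = Pow(Add(10, 36), 2) = Pow(46, 2) = 2116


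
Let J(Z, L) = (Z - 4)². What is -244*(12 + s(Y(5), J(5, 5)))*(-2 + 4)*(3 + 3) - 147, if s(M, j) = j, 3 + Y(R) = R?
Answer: -38211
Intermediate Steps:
J(Z, L) = (-4 + Z)²
Y(R) = -3 + R
-244*(12 + s(Y(5), J(5, 5)))*(-2 + 4)*(3 + 3) - 147 = -244*(12 + (-4 + 5)²)*(-2 + 4)*(3 + 3) - 147 = -244*(12 + 1²)*2*6 - 147 = -244*(12 + 1)*12 - 147 = -3172*12 - 147 = -244*156 - 147 = -38064 - 147 = -38211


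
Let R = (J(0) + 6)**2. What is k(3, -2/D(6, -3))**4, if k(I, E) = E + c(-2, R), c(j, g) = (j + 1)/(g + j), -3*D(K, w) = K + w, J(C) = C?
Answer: 20151121/1336336 ≈ 15.079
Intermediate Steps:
D(K, w) = -K/3 - w/3 (D(K, w) = -(K + w)/3 = -K/3 - w/3)
R = 36 (R = (0 + 6)**2 = 6**2 = 36)
c(j, g) = (1 + j)/(g + j)
k(I, E) = -1/34 + E (k(I, E) = E + (1 - 2)/(36 - 2) = E - 1/34 = -1/34 + E)
k(3, -2/D(6, -3))**4 = (-1/34 - 2/(-1/3*6 - 1/3*(-3)))**4 = (-1/34 - 2/(-2 + 1))**4 = (-1/34 - 2/(-1))**4 = (-1/34 - 2*(-1))**4 = (-1/34 + 2)**4 = (67/34)**4 = 20151121/1336336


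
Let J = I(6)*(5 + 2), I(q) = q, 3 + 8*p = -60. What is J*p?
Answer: -1323/4 ≈ -330.75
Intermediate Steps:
p = -63/8 (p = -3/8 + (⅛)*(-60) = -3/8 - 15/2 = -63/8 ≈ -7.8750)
J = 42 (J = 6*(5 + 2) = 6*7 = 42)
J*p = 42*(-63/8) = -1323/4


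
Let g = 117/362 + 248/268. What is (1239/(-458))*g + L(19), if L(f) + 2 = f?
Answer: 151321007/11108332 ≈ 13.622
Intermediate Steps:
L(f) = -2 + f
g = 30283/24254 (g = 117*(1/362) + 248*(1/268) = 117/362 + 62/67 = 30283/24254 ≈ 1.2486)
(1239/(-458))*g + L(19) = (1239/(-458))*(30283/24254) + (-2 + 19) = (1239*(-1/458))*(30283/24254) + 17 = -1239/458*30283/24254 + 17 = -37520637/11108332 + 17 = 151321007/11108332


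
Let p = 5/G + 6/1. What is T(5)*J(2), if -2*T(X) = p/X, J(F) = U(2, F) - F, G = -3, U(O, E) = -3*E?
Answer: 52/15 ≈ 3.4667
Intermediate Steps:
J(F) = -4*F (J(F) = -3*F - F = -4*F)
p = 13/3 (p = 5/(-3) + 6/1 = 5*(-⅓) + 6*1 = -5/3 + 6 = 13/3 ≈ 4.3333)
T(X) = -13/(6*X)
T(5)*J(2) = (-13/6/5)*(-4*2) = -13/6*⅕*(-8) = -13/30*(-8) = 52/15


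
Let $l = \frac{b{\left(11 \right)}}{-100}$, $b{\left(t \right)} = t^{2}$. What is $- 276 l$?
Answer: $\frac{8349}{25} \approx 333.96$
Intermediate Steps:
$l = - \frac{121}{100}$ ($l = \frac{11^{2}}{-100} = 121 \left(- \frac{1}{100}\right) = - \frac{121}{100} \approx -1.21$)
$- 276 l = \left(-276\right) \left(- \frac{121}{100}\right) = \frac{8349}{25}$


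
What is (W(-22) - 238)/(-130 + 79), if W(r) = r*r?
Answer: -82/17 ≈ -4.8235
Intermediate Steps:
W(r) = r²
(W(-22) - 238)/(-130 + 79) = ((-22)² - 238)/(-130 + 79) = (484 - 238)/(-51) = 246*(-1/51) = -82/17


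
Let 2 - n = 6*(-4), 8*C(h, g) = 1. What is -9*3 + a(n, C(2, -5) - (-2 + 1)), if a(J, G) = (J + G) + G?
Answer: 5/4 ≈ 1.2500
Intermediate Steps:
C(h, g) = ⅛ (C(h, g) = (⅛)*1 = ⅛)
n = 26 (n = 2 - 6*(-4) = 2 - 1*(-24) = 2 + 24 = 26)
a(J, G) = J + 2*G (a(J, G) = (G + J) + G = J + 2*G)
-9*3 + a(n, C(2, -5) - (-2 + 1)) = -9*3 + (26 + 2*(⅛ - (-2 + 1))) = -27 + (26 + 2*(⅛ - 1*(-1))) = -27 + (26 + 2*(⅛ + 1)) = -27 + (26 + 2*(9/8)) = -27 + (26 + 9/4) = -27 + 113/4 = 5/4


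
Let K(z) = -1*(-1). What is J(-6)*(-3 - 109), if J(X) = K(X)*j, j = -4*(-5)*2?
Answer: -4480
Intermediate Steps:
K(z) = 1
j = 40 (j = 20*2 = 40)
J(X) = 40 (J(X) = 1*40 = 40)
J(-6)*(-3 - 109) = 40*(-3 - 109) = 40*(-112) = -4480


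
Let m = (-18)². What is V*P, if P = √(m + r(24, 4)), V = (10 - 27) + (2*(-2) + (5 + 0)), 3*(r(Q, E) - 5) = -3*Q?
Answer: -16*√305 ≈ -279.43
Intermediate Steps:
r(Q, E) = 5 - Q (r(Q, E) = 5 + (-3*Q)/3 = 5 - Q)
m = 324
V = -16 (V = -17 + (-4 + 5) = -17 + 1 = -16)
P = √305 (P = √(324 + (5 - 1*24)) = √(324 + (5 - 24)) = √(324 - 19) = √305 ≈ 17.464)
V*P = -16*√305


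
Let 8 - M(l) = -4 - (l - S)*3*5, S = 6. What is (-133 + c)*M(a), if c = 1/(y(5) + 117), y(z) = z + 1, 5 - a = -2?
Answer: -147222/41 ≈ -3590.8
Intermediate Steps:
a = 7 (a = 5 - 1*(-2) = 5 + 2 = 7)
y(z) = 1 + z
c = 1/123 (c = 1/((1 + 5) + 117) = 1/(6 + 117) = 1/123 ≈ 0.0081301)
M(l) = -78 + 15*l (M(l) = 8 - (-4 - (l - 1*6)*3*5) = 8 - (-4 - (l - 6)*3*5) = 8 - (-4 - (-6 + l)*3*5) = 8 - (-4 - (-18 + 3*l)*5) = 8 - (-4 - (-90 + 15*l)) = 8 - (-4 + (90 - 15*l)) = 8 - (86 - 15*l) = 8 + (-86 + 15*l) = -78 + 15*l)
(-133 + c)*M(a) = (-133 + 1/123)*(-78 + 15*7) = -16358*(-78 + 105)/123 = -16358/123*27 = -147222/41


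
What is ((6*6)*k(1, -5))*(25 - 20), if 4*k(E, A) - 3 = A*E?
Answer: -90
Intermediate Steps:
k(E, A) = ¾ + A*E/4 (k(E, A) = ¾ + (A*E)/4 = ¾ + A*E/4)
((6*6)*k(1, -5))*(25 - 20) = ((6*6)*(¾ + (¼)*(-5)*1))*(25 - 20) = (36*(¾ - 5/4))*5 = (36*(-½))*5 = -18*5 = -90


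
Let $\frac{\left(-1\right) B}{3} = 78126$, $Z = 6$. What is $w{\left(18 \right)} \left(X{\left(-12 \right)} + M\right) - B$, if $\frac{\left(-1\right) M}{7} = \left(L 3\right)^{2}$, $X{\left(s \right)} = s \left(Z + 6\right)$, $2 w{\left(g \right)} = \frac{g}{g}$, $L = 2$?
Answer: $234180$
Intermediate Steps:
$w{\left(g \right)} = \frac{1}{2}$ ($w{\left(g \right)} = \frac{g \frac{1}{g}}{2} = \frac{1}{2} \cdot 1 = \frac{1}{2}$)
$B = -234378$ ($B = \left(-3\right) 78126 = -234378$)
$X{\left(s \right)} = 12 s$ ($X{\left(s \right)} = s \left(6 + 6\right) = s 12 = 12 s$)
$M = -252$ ($M = - 7 \left(2 \cdot 3\right)^{2} = - 7 \cdot 6^{2} = \left(-7\right) 36 = -252$)
$w{\left(18 \right)} \left(X{\left(-12 \right)} + M\right) - B = \frac{12 \left(-12\right) - 252}{2} - -234378 = \frac{-144 - 252}{2} + 234378 = \frac{1}{2} \left(-396\right) + 234378 = -198 + 234378 = 234180$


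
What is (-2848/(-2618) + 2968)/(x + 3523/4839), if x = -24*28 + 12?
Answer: -18806947704/4175994053 ≈ -4.5036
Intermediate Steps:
x = -660 (x = -672 + 12 = -660)
(-2848/(-2618) + 2968)/(x + 3523/4839) = (-2848/(-2618) + 2968)/(-660 + 3523/4839) = (-2848*(-1/2618) + 2968)/(-660 + 3523*(1/4839)) = (1424/1309 + 2968)/(-660 + 3523/4839) = 3886536/(1309*(-3190217/4839)) = (3886536/1309)*(-4839/3190217) = -18806947704/4175994053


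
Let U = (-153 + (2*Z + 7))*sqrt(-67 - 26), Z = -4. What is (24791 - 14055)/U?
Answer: 488*I*sqrt(93)/651 ≈ 7.229*I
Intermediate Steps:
U = -154*I*sqrt(93) (U = (-153 + (2*(-4) + 7))*sqrt(-67 - 26) = (-153 + (-8 + 7))*sqrt(-93) = (-153 - 1)*(I*sqrt(93)) = -154*I*sqrt(93) ≈ -1485.1*I)
(24791 - 14055)/U = (24791 - 14055)/((-154*I*sqrt(93))) = 10736*(I*sqrt(93)/14322) = 488*I*sqrt(93)/651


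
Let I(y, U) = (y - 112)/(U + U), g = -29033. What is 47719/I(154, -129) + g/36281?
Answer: -10635114844/36281 ≈ -2.9313e+5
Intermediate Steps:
I(y, U) = (-112 + y)/(2*U) (I(y, U) = (-112 + y)/((2*U)) = (-112 + y)*(1/(2*U)) = (-112 + y)/(2*U))
47719/I(154, -129) + g/36281 = 47719/(((½)*(-112 + 154)/(-129))) - 29033/36281 = 47719/(((½)*(-1/129)*42)) - 29033*1/36281 = 47719/(-7/43) - 29033/36281 = 47719*(-43/7) - 29033/36281 = -293131 - 29033/36281 = -10635114844/36281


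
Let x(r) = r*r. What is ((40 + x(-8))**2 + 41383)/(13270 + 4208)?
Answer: 52199/17478 ≈ 2.9866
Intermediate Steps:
x(r) = r**2
((40 + x(-8))**2 + 41383)/(13270 + 4208) = ((40 + (-8)**2)**2 + 41383)/(13270 + 4208) = ((40 + 64)**2 + 41383)/17478 = (104**2 + 41383)*(1/17478) = (10816 + 41383)*(1/17478) = 52199*(1/17478) = 52199/17478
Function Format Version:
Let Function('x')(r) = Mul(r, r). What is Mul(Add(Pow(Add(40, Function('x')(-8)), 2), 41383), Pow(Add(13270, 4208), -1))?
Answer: Rational(52199, 17478) ≈ 2.9866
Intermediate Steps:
Function('x')(r) = Pow(r, 2)
Mul(Add(Pow(Add(40, Function('x')(-8)), 2), 41383), Pow(Add(13270, 4208), -1)) = Mul(Add(Pow(Add(40, Pow(-8, 2)), 2), 41383), Pow(Add(13270, 4208), -1)) = Mul(Add(Pow(Add(40, 64), 2), 41383), Pow(17478, -1)) = Mul(Add(Pow(104, 2), 41383), Rational(1, 17478)) = Mul(Add(10816, 41383), Rational(1, 17478)) = Mul(52199, Rational(1, 17478)) = Rational(52199, 17478)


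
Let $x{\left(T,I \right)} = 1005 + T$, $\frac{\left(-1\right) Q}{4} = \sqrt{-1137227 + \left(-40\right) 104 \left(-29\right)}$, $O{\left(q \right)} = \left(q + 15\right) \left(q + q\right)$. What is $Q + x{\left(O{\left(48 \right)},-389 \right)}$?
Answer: $7053 - 4 i \sqrt{1016587} \approx 7053.0 - 4033.0 i$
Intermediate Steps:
$O{\left(q \right)} = 2 q \left(15 + q\right)$ ($O{\left(q \right)} = \left(15 + q\right) 2 q = 2 q \left(15 + q\right)$)
$Q = - 4 i \sqrt{1016587}$ ($Q = - 4 \sqrt{-1137227 + \left(-40\right) 104 \left(-29\right)} = - 4 \sqrt{-1137227 - -120640} = - 4 \sqrt{-1137227 + 120640} = - 4 \sqrt{-1016587} = - 4 i \sqrt{1016587} \approx - 4033.0 i$)
$Q + x{\left(O{\left(48 \right)},-389 \right)} = - 4 i \sqrt{1016587} + \left(1005 + 2 \cdot 48 \left(15 + 48\right)\right) = - 4 i \sqrt{1016587} + \left(1005 + 2 \cdot 48 \cdot 63\right) = - 4 i \sqrt{1016587} + \left(1005 + 6048\right) = - 4 i \sqrt{1016587} + 7053 = 7053 - 4 i \sqrt{1016587}$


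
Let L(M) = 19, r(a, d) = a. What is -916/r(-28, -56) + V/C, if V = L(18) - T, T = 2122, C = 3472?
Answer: 111481/3472 ≈ 32.109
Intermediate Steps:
V = -2103 (V = 19 - 1*2122 = 19 - 2122 = -2103)
-916/r(-28, -56) + V/C = -916/(-28) - 2103/3472 = -916*(-1/28) - 2103*1/3472 = 229/7 - 2103/3472 = 111481/3472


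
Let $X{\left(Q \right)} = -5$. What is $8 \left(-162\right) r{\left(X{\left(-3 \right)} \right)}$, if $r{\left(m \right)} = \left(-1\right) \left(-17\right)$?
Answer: $-22032$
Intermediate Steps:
$r{\left(m \right)} = 17$
$8 \left(-162\right) r{\left(X{\left(-3 \right)} \right)} = 8 \left(-162\right) 17 = \left(-1296\right) 17 = -22032$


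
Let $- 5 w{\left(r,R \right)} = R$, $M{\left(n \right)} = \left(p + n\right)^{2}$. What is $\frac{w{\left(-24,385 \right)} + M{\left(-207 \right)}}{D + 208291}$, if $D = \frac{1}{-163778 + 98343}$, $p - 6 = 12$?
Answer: $\frac{83298755}{486768628} \approx 0.17113$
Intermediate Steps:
$p = 18$ ($p = 6 + 12 = 18$)
$M{\left(n \right)} = \left(18 + n\right)^{2}$
$w{\left(r,R \right)} = - \frac{R}{5}$
$D = - \frac{1}{65435}$ ($D = \frac{1}{-65435} = - \frac{1}{65435} \approx -1.5282 \cdot 10^{-5}$)
$\frac{w{\left(-24,385 \right)} + M{\left(-207 \right)}}{D + 208291} = \frac{\left(- \frac{1}{5}\right) 385 + \left(18 - 207\right)^{2}}{- \frac{1}{65435} + 208291} = \frac{-77 + \left(-189\right)^{2}}{\frac{13629521584}{65435}} = \left(-77 + 35721\right) \frac{65435}{13629521584} = 35644 \cdot \frac{65435}{13629521584} = \frac{83298755}{486768628}$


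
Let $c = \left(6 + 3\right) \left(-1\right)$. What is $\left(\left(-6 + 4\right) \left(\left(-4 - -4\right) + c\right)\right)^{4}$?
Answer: $104976$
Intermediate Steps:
$c = -9$ ($c = 9 \left(-1\right) = -9$)
$\left(\left(-6 + 4\right) \left(\left(-4 - -4\right) + c\right)\right)^{4} = \left(\left(-6 + 4\right) \left(\left(-4 - -4\right) - 9\right)\right)^{4} = \left(- 2 \left(\left(-4 + 4\right) - 9\right)\right)^{4} = \left(- 2 \left(0 - 9\right)\right)^{4} = \left(\left(-2\right) \left(-9\right)\right)^{4} = 18^{4} = 104976$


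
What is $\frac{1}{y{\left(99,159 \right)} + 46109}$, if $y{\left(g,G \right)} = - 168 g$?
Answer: $\frac{1}{29477} \approx 3.3925 \cdot 10^{-5}$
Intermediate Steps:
$\frac{1}{y{\left(99,159 \right)} + 46109} = \frac{1}{\left(-168\right) 99 + 46109} = \frac{1}{-16632 + 46109} = \frac{1}{29477}$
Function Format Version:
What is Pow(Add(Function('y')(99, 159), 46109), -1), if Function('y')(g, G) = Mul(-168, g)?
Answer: Rational(1, 29477) ≈ 3.3925e-5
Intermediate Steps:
Pow(Add(Function('y')(99, 159), 46109), -1) = Pow(Add(Mul(-168, 99), 46109), -1) = Pow(Add(-16632, 46109), -1) = Pow(29477, -1) = Rational(1, 29477)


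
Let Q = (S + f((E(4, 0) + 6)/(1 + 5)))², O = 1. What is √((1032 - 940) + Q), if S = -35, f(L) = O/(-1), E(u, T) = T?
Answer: 2*√347 ≈ 37.256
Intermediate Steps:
f(L) = -1 (f(L) = 1/(-1) = 1*(-1) = -1)
Q = 1296 (Q = (-35 - 1)² = (-36)² = 1296)
√((1032 - 940) + Q) = √((1032 - 940) + 1296) = √(92 + 1296) = √1388 = 2*√347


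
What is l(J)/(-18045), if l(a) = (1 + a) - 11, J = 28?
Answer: -2/2005 ≈ -0.00099751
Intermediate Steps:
l(a) = -10 + a
l(J)/(-18045) = (-10 + 28)/(-18045) = 18*(-1/18045) = -2/2005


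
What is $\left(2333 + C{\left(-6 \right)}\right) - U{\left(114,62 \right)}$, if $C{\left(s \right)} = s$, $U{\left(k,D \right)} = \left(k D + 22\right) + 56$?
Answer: $-4819$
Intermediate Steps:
$U{\left(k,D \right)} = 78 + D k$ ($U{\left(k,D \right)} = \left(D k + 22\right) + 56 = \left(22 + D k\right) + 56 = 78 + D k$)
$\left(2333 + C{\left(-6 \right)}\right) - U{\left(114,62 \right)} = \left(2333 - 6\right) - \left(78 + 62 \cdot 114\right) = 2327 - \left(78 + 7068\right) = 2327 - 7146 = -4819$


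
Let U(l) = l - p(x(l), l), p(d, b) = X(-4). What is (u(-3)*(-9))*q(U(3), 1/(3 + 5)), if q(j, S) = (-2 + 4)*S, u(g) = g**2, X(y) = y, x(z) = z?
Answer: -81/4 ≈ -20.250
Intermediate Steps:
p(d, b) = -4
U(l) = 4 + l (U(l) = l - 1*(-4) = l + 4 = 4 + l)
q(j, S) = 2*S
(u(-3)*(-9))*q(U(3), 1/(3 + 5)) = ((-3)**2*(-9))*(2/(3 + 5)) = (9*(-9))*(2/8) = -162/8 = -81*1/4 = -81/4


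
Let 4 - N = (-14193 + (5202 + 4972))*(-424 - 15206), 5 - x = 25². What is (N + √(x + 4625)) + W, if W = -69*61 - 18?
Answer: -62821193 + 3*√445 ≈ -6.2821e+7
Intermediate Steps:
x = -620 (x = 5 - 1*25² = 5 - 1*625 = 5 - 625 = -620)
N = -62816966 (N = 4 - (-14193 + (5202 + 4972))*(-424 - 15206) = 4 - (-14193 + 10174)*(-15630) = 4 - (-4019)*(-15630) = 4 - 1*62816970 = 4 - 62816970 = -62816966)
W = -4227 (W = -4209 - 18 = -4227)
(N + √(x + 4625)) + W = (-62816966 + √(-620 + 4625)) - 4227 = (-62816966 + √4005) - 4227 = (-62816966 + 3*√445) - 4227 = -62821193 + 3*√445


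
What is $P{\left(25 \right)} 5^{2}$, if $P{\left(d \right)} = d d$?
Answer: $15625$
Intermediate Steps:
$P{\left(d \right)} = d^{2}$
$P{\left(25 \right)} 5^{2} = 25^{2} \cdot 5^{2} = 625 \cdot 25 = 15625$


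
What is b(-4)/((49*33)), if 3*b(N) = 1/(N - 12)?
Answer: -1/77616 ≈ -1.2884e-5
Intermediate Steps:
b(N) = 1/(3*(-12 + N)) (b(N) = 1/(3*(N - 12)) = 1/(3*(-12 + N)))
b(-4)/((49*33)) = (1/(3*(-12 - 4)))/((49*33)) = ((⅓)/(-16))/1617 = ((⅓)*(-1/16))*(1/1617) = -1/48*1/1617 = -1/77616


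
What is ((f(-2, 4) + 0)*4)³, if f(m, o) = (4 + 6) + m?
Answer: 32768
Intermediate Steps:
f(m, o) = 10 + m
((f(-2, 4) + 0)*4)³ = (((10 - 2) + 0)*4)³ = ((8 + 0)*4)³ = (8*4)³ = 32³ = 32768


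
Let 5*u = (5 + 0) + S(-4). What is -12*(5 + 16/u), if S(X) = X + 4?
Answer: -252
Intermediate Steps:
S(X) = 4 + X
u = 1 (u = ((5 + 0) + (4 - 4))/5 = (5 + 0)/5 = (⅕)*5 = 1)
-12*(5 + 16/u) = -12*(5 + 16/1) = -12*(5 + 16*1) = -12*(5 + 16) = -12*21 = -252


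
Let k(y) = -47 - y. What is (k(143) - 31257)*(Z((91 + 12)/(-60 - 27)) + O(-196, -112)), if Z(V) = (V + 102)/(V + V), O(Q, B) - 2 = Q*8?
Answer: 10420498049/206 ≈ 5.0585e+7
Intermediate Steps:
O(Q, B) = 2 + 8*Q (O(Q, B) = 2 + Q*8 = 2 + 8*Q)
Z(V) = (102 + V)/(2*V) (Z(V) = (102 + V)/((2*V)) = (102 + V)*(1/(2*V)) = (102 + V)/(2*V))
(k(143) - 31257)*(Z((91 + 12)/(-60 - 27)) + O(-196, -112)) = ((-47 - 1*143) - 31257)*((102 + (91 + 12)/(-60 - 27))/(2*(((91 + 12)/(-60 - 27)))) + (2 + 8*(-196))) = ((-47 - 143) - 31257)*((102 + 103/(-87))/(2*((103/(-87)))) + (2 - 1568)) = (-190 - 31257)*((102 + 103*(-1/87))/(2*((103*(-1/87)))) - 1566) = -31447*((102 - 103/87)/(2*(-103/87)) - 1566) = -31447*((½)*(-87/103)*(8771/87) - 1566) = -31447*(-8771/206 - 1566) = -31447*(-331367/206) = 10420498049/206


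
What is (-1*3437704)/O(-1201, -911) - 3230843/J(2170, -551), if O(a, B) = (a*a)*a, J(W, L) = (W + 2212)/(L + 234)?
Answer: 253458057704592537/1084434574226 ≈ 2.3372e+5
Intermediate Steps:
J(W, L) = (2212 + W)/(234 + L)
O(a, B) = a³ (O(a, B) = a²*a = a³)
(-1*3437704)/O(-1201, -911) - 3230843/J(2170, -551) = (-1*3437704)/((-1201)³) - 3230843*(234 - 551)/(2212 + 2170) = -3437704/(-1732323601) - 3230843/(4382/(-317)) = -3437704*(-1/1732323601) - 3230843/((-1/317*4382)) = 3437704/1732323601 - 3230843/(-4382/317) = 3437704/1732323601 - 3230843*(-317/4382) = 3437704/1732323601 + 146311033/626 = 253458057704592537/1084434574226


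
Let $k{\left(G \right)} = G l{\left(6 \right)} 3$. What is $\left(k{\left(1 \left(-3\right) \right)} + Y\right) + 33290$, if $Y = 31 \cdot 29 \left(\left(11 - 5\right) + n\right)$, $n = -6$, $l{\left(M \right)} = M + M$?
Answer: $33182$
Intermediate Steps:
$l{\left(M \right)} = 2 M$
$k{\left(G \right)} = 36 G$ ($k{\left(G \right)} = G 2 \cdot 6 \cdot 3 = G 12 \cdot 3 = 12 G 3 = 36 G$)
$Y = 0$ ($Y = 31 \cdot 29 \left(\left(11 - 5\right) - 6\right) = 899 \left(6 - 6\right) = 899 \cdot 0 = 0$)
$\left(k{\left(1 \left(-3\right) \right)} + Y\right) + 33290 = \left(36 \cdot 1 \left(-3\right) + 0\right) + 33290 = \left(36 \left(-3\right) + 0\right) + 33290 = \left(-108 + 0\right) + 33290 = -108 + 33290 = 33182$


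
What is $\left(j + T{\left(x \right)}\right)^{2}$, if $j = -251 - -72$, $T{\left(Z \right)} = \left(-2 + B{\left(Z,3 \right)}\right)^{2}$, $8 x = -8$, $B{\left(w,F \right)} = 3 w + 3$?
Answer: $30625$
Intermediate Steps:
$B{\left(w,F \right)} = 3 + 3 w$
$x = -1$ ($x = \frac{1}{8} \left(-8\right) = -1$)
$T{\left(Z \right)} = \left(1 + 3 Z\right)^{2}$ ($T{\left(Z \right)} = \left(-2 + \left(3 + 3 Z\right)\right)^{2} = \left(1 + 3 Z\right)^{2}$)
$j = -179$ ($j = -251 + 72 = -179$)
$\left(j + T{\left(x \right)}\right)^{2} = \left(-179 + \left(1 + 3 \left(-1\right)\right)^{2}\right)^{2} = \left(-179 + \left(1 - 3\right)^{2}\right)^{2} = \left(-179 + \left(-2\right)^{2}\right)^{2} = \left(-179 + 4\right)^{2} = \left(-175\right)^{2} = 30625$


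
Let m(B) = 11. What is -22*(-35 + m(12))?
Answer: 528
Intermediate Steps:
-22*(-35 + m(12)) = -22*(-35 + 11) = -22*(-24) = 528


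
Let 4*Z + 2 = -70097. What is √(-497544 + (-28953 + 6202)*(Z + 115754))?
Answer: I*√8941244843/2 ≈ 47279.0*I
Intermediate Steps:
Z = -70099/4 (Z = -½ + (¼)*(-70097) = -½ - 70097/4 = -70099/4 ≈ -17525.)
√(-497544 + (-28953 + 6202)*(Z + 115754)) = √(-497544 + (-28953 + 6202)*(-70099/4 + 115754)) = √(-497544 - 22751*392917/4) = √(-497544 - 8939254667/4) = √(-8941244843/4) = I*√8941244843/2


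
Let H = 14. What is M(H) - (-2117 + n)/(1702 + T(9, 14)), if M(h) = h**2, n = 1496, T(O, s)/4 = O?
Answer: 341269/1738 ≈ 196.36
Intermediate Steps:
T(O, s) = 4*O
M(H) - (-2117 + n)/(1702 + T(9, 14)) = 14**2 - (-2117 + 1496)/(1702 + 4*9) = 196 - (-621)/(1702 + 36) = 196 - (-621)/1738 = 196 - 1*(-621/1738) = 196 + 621/1738 = 341269/1738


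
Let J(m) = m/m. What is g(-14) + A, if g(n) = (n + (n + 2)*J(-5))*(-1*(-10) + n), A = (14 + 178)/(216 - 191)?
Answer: 2792/25 ≈ 111.68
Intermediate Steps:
A = 192/25 ≈ 7.6800
J(m) = 1
g(n) = (2 + 2*n)*(10 + n) (g(n) = (n + (n + 2)*1)*(-1*(-10) + n) = (n + (2 + n)*1)*(10 + n) = (n + (2 + n))*(10 + n) = (2 + 2*n)*(10 + n))
g(-14) + A = (20 + 2*(-14)² + 22*(-14)) + 192/25 = (20 + 2*196 - 308) + 192/25 = (20 + 392 - 308) + 192/25 = 104 + 192/25 = 2792/25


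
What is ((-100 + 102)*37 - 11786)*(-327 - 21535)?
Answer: 256047744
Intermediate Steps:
((-100 + 102)*37 - 11786)*(-327 - 21535) = (2*37 - 11786)*(-21862) = (74 - 11786)*(-21862) = -11712*(-21862) = 256047744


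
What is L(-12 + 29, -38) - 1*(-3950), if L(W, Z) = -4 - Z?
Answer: 3984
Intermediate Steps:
L(-12 + 29, -38) - 1*(-3950) = (-4 - 1*(-38)) - 1*(-3950) = (-4 + 38) + 3950 = 34 + 3950 = 3984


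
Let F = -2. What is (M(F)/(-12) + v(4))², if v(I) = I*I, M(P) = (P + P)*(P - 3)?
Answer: 1849/9 ≈ 205.44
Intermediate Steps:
M(P) = 2*P*(-3 + P) (M(P) = (2*P)*(-3 + P) = 2*P*(-3 + P))
v(I) = I²
(M(F)/(-12) + v(4))² = ((2*(-2)*(-3 - 2))/(-12) + 4²)² = ((2*(-2)*(-5))*(-1/12) + 16)² = (20*(-1/12) + 16)² = (-5/3 + 16)² = (43/3)² = 1849/9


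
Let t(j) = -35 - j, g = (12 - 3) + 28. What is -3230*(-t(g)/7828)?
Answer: -3060/103 ≈ -29.709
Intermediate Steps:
g = 37 (g = 9 + 28 = 37)
-3230*(-t(g)/7828) = -3230/((-7828/(-35 - 1*37))) = -3230/((-7828/(-35 - 37))) = -3230/((-7828/(-72))) = -3230/((-7828*(-1/72))) = -3230/1957/18 = -3230*18/1957 = -3060/103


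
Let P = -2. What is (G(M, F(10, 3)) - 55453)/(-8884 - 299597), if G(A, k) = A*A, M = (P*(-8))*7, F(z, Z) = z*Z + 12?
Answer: 14303/102827 ≈ 0.13910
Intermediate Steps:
F(z, Z) = 12 + Z*z (F(z, Z) = Z*z + 12 = 12 + Z*z)
M = 112 (M = -2*(-8)*7 = 16*7 = 112)
G(A, k) = A**2
(G(M, F(10, 3)) - 55453)/(-8884 - 299597) = (112**2 - 55453)/(-8884 - 299597) = (12544 - 55453)/(-308481) = -42909*(-1/308481) = 14303/102827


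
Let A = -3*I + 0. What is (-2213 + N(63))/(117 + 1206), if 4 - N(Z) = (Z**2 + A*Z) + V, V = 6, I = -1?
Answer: -6373/1323 ≈ -4.8171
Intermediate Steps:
A = 3 (A = -3*(-1) + 0 = 3 + 0 = 3)
N(Z) = -2 - Z**2 - 3*Z (N(Z) = 4 - ((Z**2 + 3*Z) + 6) = 4 - (6 + Z**2 + 3*Z) = 4 + (-6 - Z**2 - 3*Z) = -2 - Z**2 - 3*Z)
(-2213 + N(63))/(117 + 1206) = (-2213 + (-2 - 1*63**2 - 3*63))/(117 + 1206) = (-2213 + (-2 - 1*3969 - 189))/1323 = (-2213 + (-2 - 3969 - 189))*(1/1323) = (-2213 - 4160)*(1/1323) = -6373*1/1323 = -6373/1323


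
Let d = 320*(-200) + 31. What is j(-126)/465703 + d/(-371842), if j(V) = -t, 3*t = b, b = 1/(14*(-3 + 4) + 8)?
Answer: 491544067955/2857270926279 ≈ 0.17203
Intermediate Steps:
b = 1/22 (b = 1/(14*1 + 8) = 1/(14 + 8) = 1/22 ≈ 0.045455)
d = -63969 (d = -64000 + 31 = -63969)
t = 1/66 (t = (1/3)*(1/22) = 1/66 ≈ 0.015152)
j(V) = -1/66 (j(V) = -1*1/66 = -1/66)
j(-126)/465703 + d/(-371842) = -1/66/465703 - 63969/(-371842) = -1/66*1/465703 - 63969*(-1/371842) = -1/30736398 + 63969/371842 = 491544067955/2857270926279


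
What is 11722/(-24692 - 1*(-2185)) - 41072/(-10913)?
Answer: 796485318/245618891 ≈ 3.2428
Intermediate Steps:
11722/(-24692 - 1*(-2185)) - 41072/(-10913) = 11722/(-24692 + 2185) - 41072*(-1/10913) = 11722/(-22507) + 41072/10913 = 11722*(-1/22507) + 41072/10913 = -11722/22507 + 41072/10913 = 796485318/245618891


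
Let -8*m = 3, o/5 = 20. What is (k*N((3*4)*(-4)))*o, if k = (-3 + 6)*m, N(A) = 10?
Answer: -1125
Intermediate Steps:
o = 100 (o = 5*20 = 100)
m = -3/8 (m = -1/8*3 = -3/8 ≈ -0.37500)
k = -9/8 (k = (-3 + 6)*(-3/8) = 3*(-3/8) = -9/8 ≈ -1.1250)
(k*N((3*4)*(-4)))*o = -9/8*10*100 = -45/4*100 = -1125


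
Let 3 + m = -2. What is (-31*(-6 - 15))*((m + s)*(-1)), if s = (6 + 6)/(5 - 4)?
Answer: -4557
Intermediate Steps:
m = -5 (m = -3 - 2 = -5)
s = 12 (s = 12/1 = 12*1 = 12)
(-31*(-6 - 15))*((m + s)*(-1)) = (-31*(-6 - 15))*((-5 + 12)*(-1)) = (-31*(-21))*(7*(-1)) = 651*(-7) = -4557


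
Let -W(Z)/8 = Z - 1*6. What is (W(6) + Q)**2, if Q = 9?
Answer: 81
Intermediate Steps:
W(Z) = 48 - 8*Z (W(Z) = -8*(Z - 1*6) = -8*(Z - 6) = -8*(-6 + Z) = 48 - 8*Z)
(W(6) + Q)**2 = ((48 - 8*6) + 9)**2 = ((48 - 48) + 9)**2 = (0 + 9)**2 = 9**2 = 81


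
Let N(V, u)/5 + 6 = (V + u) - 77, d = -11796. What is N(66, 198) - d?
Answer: 12701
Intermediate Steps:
N(V, u) = -415 + 5*V + 5*u (N(V, u) = -30 + 5*((V + u) - 77) = -30 + 5*(-77 + V + u) = -30 + (-385 + 5*V + 5*u) = -415 + 5*V + 5*u)
N(66, 198) - d = (-415 + 5*66 + 5*198) - 1*(-11796) = (-415 + 330 + 990) + 11796 = 905 + 11796 = 12701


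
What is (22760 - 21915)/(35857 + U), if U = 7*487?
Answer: 845/39266 ≈ 0.021520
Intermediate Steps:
U = 3409
(22760 - 21915)/(35857 + U) = (22760 - 21915)/(35857 + 3409) = 845/39266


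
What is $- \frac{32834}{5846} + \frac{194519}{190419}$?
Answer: $- \frac{2557529686}{556594737} \approx -4.595$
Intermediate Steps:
$- \frac{32834}{5846} + \frac{194519}{190419} = \left(-32834\right) \frac{1}{5846} + 194519 \cdot \frac{1}{190419} = - \frac{16417}{2923} + \frac{194519}{190419} = - \frac{2557529686}{556594737}$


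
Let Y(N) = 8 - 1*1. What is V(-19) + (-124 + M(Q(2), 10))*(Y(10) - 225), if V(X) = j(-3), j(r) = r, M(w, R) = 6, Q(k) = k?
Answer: 25721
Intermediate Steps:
Y(N) = 7 (Y(N) = 8 - 1 = 7)
V(X) = -3
V(-19) + (-124 + M(Q(2), 10))*(Y(10) - 225) = -3 + (-124 + 6)*(7 - 225) = -3 - 118*(-218) = -3 + 25724 = 25721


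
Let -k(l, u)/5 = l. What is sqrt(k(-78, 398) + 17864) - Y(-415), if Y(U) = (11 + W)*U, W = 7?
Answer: 7470 + sqrt(18254) ≈ 7605.1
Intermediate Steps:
k(l, u) = -5*l
Y(U) = 18*U (Y(U) = (11 + 7)*U = 18*U)
sqrt(k(-78, 398) + 17864) - Y(-415) = sqrt(-5*(-78) + 17864) - 18*(-415) = sqrt(390 + 17864) - 1*(-7470) = sqrt(18254) + 7470 = 7470 + sqrt(18254)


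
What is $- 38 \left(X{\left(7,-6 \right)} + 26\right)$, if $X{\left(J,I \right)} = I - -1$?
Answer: $-798$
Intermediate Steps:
$X{\left(J,I \right)} = 1 + I$ ($X{\left(J,I \right)} = I + 1 = 1 + I$)
$- 38 \left(X{\left(7,-6 \right)} + 26\right) = - 38 \left(\left(1 - 6\right) + 26\right) = - 38 \left(-5 + 26\right) = \left(-38\right) 21 = -798$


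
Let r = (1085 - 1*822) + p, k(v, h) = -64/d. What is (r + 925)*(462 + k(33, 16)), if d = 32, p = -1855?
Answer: -306820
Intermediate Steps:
k(v, h) = -2 (k(v, h) = -64/32 = -64*1/32 = -2)
r = -1592 (r = (1085 - 1*822) - 1855 = (1085 - 822) - 1855 = 263 - 1855 = -1592)
(r + 925)*(462 + k(33, 16)) = (-1592 + 925)*(462 - 2) = -667*460 = -306820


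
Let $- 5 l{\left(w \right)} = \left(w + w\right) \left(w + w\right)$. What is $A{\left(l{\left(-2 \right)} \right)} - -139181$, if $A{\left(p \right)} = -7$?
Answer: $139174$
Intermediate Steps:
$l{\left(w \right)} = - \frac{4 w^{2}}{5}$ ($l{\left(w \right)} = - \frac{\left(w + w\right) \left(w + w\right)}{5} = - \frac{2 w 2 w}{5} = - \frac{4 w^{2}}{5}$)
$A{\left(l{\left(-2 \right)} \right)} - -139181 = -7 - -139181 = -7 + 139181 = 139174$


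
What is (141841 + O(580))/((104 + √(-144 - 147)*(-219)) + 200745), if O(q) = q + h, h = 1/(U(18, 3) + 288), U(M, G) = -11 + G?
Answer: 8009432520969/11299197686560 + 8733255939*I*√291/11299197686560 ≈ 0.70885 + 0.013185*I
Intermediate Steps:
h = 1/280 (h = 1/((-11 + 3) + 288) = 1/(-8 + 288) = 1/280 ≈ 0.0035714)
O(q) = 1/280 + q (O(q) = q + 1/280 = 1/280 + q)
(141841 + O(580))/((104 + √(-144 - 147)*(-219)) + 200745) = (141841 + (1/280 + 580))/((104 + √(-144 - 147)*(-219)) + 200745) = (141841 + 162401/280)/((104 + √(-291)*(-219)) + 200745) = 39877881/(280*((104 + (I*√291)*(-219)) + 200745)) = 39877881/(280*((104 - 219*I*√291) + 200745)) = 39877881/(280*(200849 - 219*I*√291))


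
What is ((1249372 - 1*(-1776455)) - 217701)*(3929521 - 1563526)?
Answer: 6644012075370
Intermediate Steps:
((1249372 - 1*(-1776455)) - 217701)*(3929521 - 1563526) = ((1249372 + 1776455) - 217701)*2365995 = (3025827 - 217701)*2365995 = 2808126*2365995 = 6644012075370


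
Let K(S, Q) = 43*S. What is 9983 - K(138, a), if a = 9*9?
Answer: 4049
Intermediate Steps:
a = 81
9983 - K(138, a) = 9983 - 43*138 = 9983 - 1*5934 = 9983 - 5934 = 4049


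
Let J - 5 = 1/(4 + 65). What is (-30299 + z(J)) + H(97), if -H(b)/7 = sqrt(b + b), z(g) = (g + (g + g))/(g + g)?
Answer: -60595/2 - 7*sqrt(194) ≈ -30395.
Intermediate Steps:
J = 346/69 (J = 5 + 1/(4 + 65) = 5 + 1/69 = 346/69 ≈ 5.0145)
z(g) = 3/2 (z(g) = (g + 2*g)/((2*g)) = (3*g)*(1/(2*g)) = 3/2)
H(b) = -7*sqrt(2)*sqrt(b) (H(b) = -7*sqrt(b + b) = -7*sqrt(2)*sqrt(b))
(-30299 + z(J)) + H(97) = (-30299 + 3/2) - 7*sqrt(2)*sqrt(97) = -60595/2 - 7*sqrt(194)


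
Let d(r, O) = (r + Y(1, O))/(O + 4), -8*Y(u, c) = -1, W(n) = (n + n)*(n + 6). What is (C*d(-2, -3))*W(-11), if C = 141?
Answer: -116325/4 ≈ -29081.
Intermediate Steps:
W(n) = 2*n*(6 + n) (W(n) = (2*n)*(6 + n) = 2*n*(6 + n))
Y(u, c) = 1/8 (Y(u, c) = -1/8*(-1) = 1/8)
d(r, O) = (1/8 + r)/(4 + O) (d(r, O) = (r + 1/8)/(O + 4) = (1/8 + r)/(4 + O))
(C*d(-2, -3))*W(-11) = (141*((1/8 - 2)/(4 - 3)))*(2*(-11)*(6 - 11)) = (141*(-15/8/1))*(2*(-11)*(-5)) = (141*(1*(-15/8)))*110 = (141*(-15/8))*110 = -2115/8*110 = -116325/4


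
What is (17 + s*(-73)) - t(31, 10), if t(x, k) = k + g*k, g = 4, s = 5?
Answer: -398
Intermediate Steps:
t(x, k) = 5*k (t(x, k) = k + 4*k = 5*k)
(17 + s*(-73)) - t(31, 10) = (17 + 5*(-73)) - 5*10 = (17 - 365) - 1*50 = -348 - 50 = -398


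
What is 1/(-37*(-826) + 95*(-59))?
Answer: 1/24957 ≈ 4.0069e-5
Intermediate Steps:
1/(-37*(-826) + 95*(-59)) = 1/(30562 - 5605) = 1/24957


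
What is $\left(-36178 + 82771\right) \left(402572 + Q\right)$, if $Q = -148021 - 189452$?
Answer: $3033157707$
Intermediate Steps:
$Q = -337473$ ($Q = -148021 - 189452 = -337473$)
$\left(-36178 + 82771\right) \left(402572 + Q\right) = \left(-36178 + 82771\right) \left(402572 - 337473\right) = 46593 \cdot 65099 = 3033157707$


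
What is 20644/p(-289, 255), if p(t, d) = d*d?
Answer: 20644/65025 ≈ 0.31748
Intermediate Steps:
p(t, d) = d²
20644/p(-289, 255) = 20644/(255²) = 20644/65025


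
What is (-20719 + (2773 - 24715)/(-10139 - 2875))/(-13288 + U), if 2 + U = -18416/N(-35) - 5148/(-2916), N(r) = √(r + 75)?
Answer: 2176495724040210/1328987198300813 - 150818925753864*√10/1328987198300813 ≈ 1.2788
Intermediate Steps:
N(r) = √(75 + r)
U = -19/81 - 4604*√10/5 (U = -2 + (-18416/√(75 - 35) - 5148/(-2916)) = -2 + (-18416*√10/20 - 5148*(-1/2916)) = -2 + (-18416*√10/20 + 143/81) = -2 + (-4604*√10/5 + 143/81) = -2 + (143/81 - 4604*√10/5) = -19/81 - 4604*√10/5 ≈ -2912.1)
(-20719 + (2773 - 24715)/(-10139 - 2875))/(-13288 + U) = (-20719 + (2773 - 24715)/(-10139 - 2875))/(-13288 + (-19/81 - 4604*√10/5)) = (-20719 - 21942/(-13014))/(-1076347/81 - 4604*√10/5) = (-20719 - 21942*(-1/13014))/(-1076347/81 - 4604*√10/5) = (-20719 + 1219/723)/(-1076347/81 - 4604*√10/5) = -14978618/(723*(-1076347/81 - 4604*√10/5))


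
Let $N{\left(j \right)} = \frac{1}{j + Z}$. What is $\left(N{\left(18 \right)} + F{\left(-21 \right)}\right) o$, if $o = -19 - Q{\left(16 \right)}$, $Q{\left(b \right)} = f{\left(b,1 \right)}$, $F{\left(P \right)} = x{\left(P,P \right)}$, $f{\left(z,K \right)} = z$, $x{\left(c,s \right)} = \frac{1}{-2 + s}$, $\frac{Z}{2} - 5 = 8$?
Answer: $\frac{735}{1012} \approx 0.72628$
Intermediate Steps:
$Z = 26$ ($Z = 10 + 2 \cdot 8 = 10 + 16 = 26$)
$F{\left(P \right)} = \frac{1}{-2 + P}$
$Q{\left(b \right)} = b$
$N{\left(j \right)} = \frac{1}{26 + j}$ ($N{\left(j \right)} = \frac{1}{j + 26} = \frac{1}{26 + j}$)
$o = -35$ ($o = -19 - 16 = -35$)
$\left(N{\left(18 \right)} + F{\left(-21 \right)}\right) o = \left(\frac{1}{26 + 18} + \frac{1}{-2 - 21}\right) \left(-35\right) = \left(\frac{1}{44} + \frac{1}{-23}\right) \left(-35\right) = \left(\frac{1}{44} - \frac{1}{23}\right) \left(-35\right) = \left(- \frac{21}{1012}\right) \left(-35\right) = \frac{735}{1012}$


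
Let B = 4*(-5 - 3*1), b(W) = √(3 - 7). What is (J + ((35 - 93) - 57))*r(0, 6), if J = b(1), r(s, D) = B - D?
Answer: 4370 - 76*I ≈ 4370.0 - 76.0*I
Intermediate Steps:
b(W) = 2*I (b(W) = √(-4) = 2*I)
B = -32 (B = 4*(-5 - 3) = 4*(-8) = -32)
r(s, D) = -32 - D
J = 2*I ≈ 2.0*I
(J + ((35 - 93) - 57))*r(0, 6) = (2*I + ((35 - 93) - 57))*(-32 - 1*6) = (2*I + (-58 - 57))*(-32 - 6) = (2*I - 115)*(-38) = (-115 + 2*I)*(-38) = 4370 - 76*I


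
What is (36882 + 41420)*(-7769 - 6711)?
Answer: -1133812960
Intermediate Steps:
(36882 + 41420)*(-7769 - 6711) = 78302*(-14480) = -1133812960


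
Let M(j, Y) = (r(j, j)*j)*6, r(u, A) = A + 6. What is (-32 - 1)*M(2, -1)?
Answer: -3168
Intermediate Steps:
r(u, A) = 6 + A
M(j, Y) = 6*j*(6 + j) (M(j, Y) = ((6 + j)*j)*6 = (j*(6 + j))*6 = 6*j*(6 + j))
(-32 - 1)*M(2, -1) = (-32 - 1)*(6*2*(6 + 2)) = -198*2*8 = -33*96 = -3168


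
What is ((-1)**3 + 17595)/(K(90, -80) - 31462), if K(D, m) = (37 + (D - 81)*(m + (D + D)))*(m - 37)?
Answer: -17594/141091 ≈ -0.12470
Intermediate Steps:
K(D, m) = (-37 + m)*(37 + (-81 + D)*(m + 2*D)) (K(D, m) = (37 + (-81 + D)*(m + 2*D))*(-37 + m) = (-37 + m)*(37 + (-81 + D)*(m + 2*D)))
((-1)**3 + 17595)/(K(90, -80) - 31462) = ((-1)**3 + 17595)/((-1369 - 81*(-80)**2 - 74*90**2 + 3034*(-80) + 5994*90 + 90*(-80)**2 - 199*90*(-80) + 2*(-80)*90**2) - 31462) = (-1 + 17595)/((-1369 - 81*6400 - 74*8100 - 242720 + 539460 + 90*6400 + 1432800 + 2*(-80)*8100) - 31462) = 17594/((-1369 - 518400 - 599400 - 242720 + 539460 + 576000 + 1432800 - 1296000) - 31462) = 17594/(-109629 - 31462) = 17594/(-141091) = 17594*(-1/141091) = -17594/141091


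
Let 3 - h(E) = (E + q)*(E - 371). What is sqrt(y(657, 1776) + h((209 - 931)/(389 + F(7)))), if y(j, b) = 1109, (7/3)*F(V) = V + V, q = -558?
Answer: 2*I*sqrt(8097986611)/395 ≈ 455.64*I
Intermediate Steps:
F(V) = 6*V/7 (F(V) = 3*(V + V)/7 = 3*(2*V)/7 = 6*V/7)
h(E) = 3 - (-558 + E)*(-371 + E) (h(E) = 3 - (E - 558)*(E - 371) = 3 - (-558 + E)*(-371 + E))
sqrt(y(657, 1776) + h((209 - 931)/(389 + F(7)))) = sqrt(1109 + (-207015 - ((209 - 931)/(389 + (6/7)*7))**2 + 929*((209 - 931)/(389 + (6/7)*7)))) = sqrt(1109 + (-207015 - (-722/(389 + 6))**2 + 929*(-722/(389 + 6)))) = sqrt(1109 + (-207015 - (-722/395)**2 + 929*(-722/395))) = sqrt(1109 + (-207015 - 1*521284/156025 - 670738/395)) = sqrt(1109 + (-207015 - 521284/156025 - 670738/395)) = sqrt(1109 - 32564978169/156025) = sqrt(-32391946444/156025) = 2*I*sqrt(8097986611)/395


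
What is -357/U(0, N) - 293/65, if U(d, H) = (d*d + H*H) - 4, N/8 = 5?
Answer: -23373/4940 ≈ -4.7314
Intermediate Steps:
N = 40 (N = 8*5 = 40)
U(d, H) = -4 + H² + d² (U(d, H) = (d² + H²) - 4 = (H² + d²) - 4 = -4 + H² + d²)
-357/U(0, N) - 293/65 = -357/(-4 + 40² + 0²) - 293/65 = -357/(-4 + 1600 + 0) - 293*1/65 = -357/1596 - 293/65 = -357*1/1596 - 293/65 = -17/76 - 293/65 = -23373/4940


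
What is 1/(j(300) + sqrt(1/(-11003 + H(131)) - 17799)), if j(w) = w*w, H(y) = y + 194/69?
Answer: 4499844000/404986849919153 - I*sqrt(10011243402780330)/6074802748787295 ≈ 1.1111e-5 - 1.6471e-8*I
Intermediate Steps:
H(y) = 194/69 + y (H(y) = y + 194*(1/69) = y + 194/69 = 194/69 + y)
j(w) = w**2
1/(j(300) + sqrt(1/(-11003 + H(131)) - 17799)) = 1/(300**2 + sqrt(1/(-11003 + (194/69 + 131)) - 17799)) = 1/(90000 + sqrt(1/(-11003 + 9233/69) - 17799)) = 1/(90000 + sqrt(1/(-749974/69) - 17799)) = 1/(90000 + sqrt(-69/749974 - 17799)) = 1/(90000 + sqrt(-13348787295/749974)) = 1/(90000 + I*sqrt(10011243402780330)/749974)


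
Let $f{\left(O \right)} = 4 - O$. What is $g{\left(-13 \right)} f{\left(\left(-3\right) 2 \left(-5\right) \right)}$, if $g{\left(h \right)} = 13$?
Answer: $-338$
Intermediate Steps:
$g{\left(-13 \right)} f{\left(\left(-3\right) 2 \left(-5\right) \right)} = 13 \left(4 - \left(-3\right) 2 \left(-5\right)\right) = 13 \left(4 - \left(-6\right) \left(-5\right)\right) = 13 \left(4 - 30\right) = 13 \left(-26\right) = -338$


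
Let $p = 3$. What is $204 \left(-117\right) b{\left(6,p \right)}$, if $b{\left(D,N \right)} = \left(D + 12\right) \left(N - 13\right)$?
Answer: $4296240$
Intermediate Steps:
$b{\left(D,N \right)} = \left(-13 + N\right) \left(12 + D\right)$ ($b{\left(D,N \right)} = \left(12 + D\right) \left(-13 + N\right) = \left(-13 + N\right) \left(12 + D\right)$)
$204 \left(-117\right) b{\left(6,p \right)} = 204 \left(-117\right) \left(-156 - 78 + 12 \cdot 3 + 6 \cdot 3\right) = - 23868 \left(-156 - 78 + 36 + 18\right) = \left(-23868\right) \left(-180\right) = 4296240$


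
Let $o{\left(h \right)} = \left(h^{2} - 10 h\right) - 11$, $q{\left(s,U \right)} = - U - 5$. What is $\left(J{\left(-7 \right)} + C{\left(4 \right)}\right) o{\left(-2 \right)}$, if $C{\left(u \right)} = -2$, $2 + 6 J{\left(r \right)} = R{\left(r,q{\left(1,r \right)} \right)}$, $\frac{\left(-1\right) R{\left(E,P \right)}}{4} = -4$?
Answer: $\frac{13}{3} \approx 4.3333$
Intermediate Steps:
$q{\left(s,U \right)} = -5 - U$
$R{\left(E,P \right)} = 16$ ($R{\left(E,P \right)} = \left(-4\right) \left(-4\right) = 16$)
$J{\left(r \right)} = \frac{7}{3}$ ($J{\left(r \right)} = - \frac{1}{3} + \frac{1}{6} \cdot 16 = - \frac{1}{3} + \frac{8}{3} = \frac{7}{3}$)
$o{\left(h \right)} = -11 + h^{2} - 10 h$
$\left(J{\left(-7 \right)} + C{\left(4 \right)}\right) o{\left(-2 \right)} = \left(\frac{7}{3} - 2\right) \left(-11 + \left(-2\right)^{2} - -20\right) = \frac{-11 + 4 + 20}{3} = \frac{1}{3} \cdot 13 = \frac{13}{3}$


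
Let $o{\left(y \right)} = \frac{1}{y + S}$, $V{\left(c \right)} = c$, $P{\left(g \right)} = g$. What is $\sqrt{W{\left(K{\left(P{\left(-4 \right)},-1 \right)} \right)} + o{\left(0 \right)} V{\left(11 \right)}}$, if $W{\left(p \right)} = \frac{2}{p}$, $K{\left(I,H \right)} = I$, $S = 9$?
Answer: $\frac{\sqrt{26}}{6} \approx 0.84984$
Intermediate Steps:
$o{\left(y \right)} = \frac{1}{9 + y}$ ($o{\left(y \right)} = \frac{1}{y + 9} = \frac{1}{9 + y}$)
$\sqrt{W{\left(K{\left(P{\left(-4 \right)},-1 \right)} \right)} + o{\left(0 \right)} V{\left(11 \right)}} = \sqrt{\frac{2}{-4} + \frac{1}{9 + 0} \cdot 11} = \sqrt{2 \left(- \frac{1}{4}\right) + \frac{1}{9} \cdot 11} = \sqrt{- \frac{1}{2} + \frac{1}{9} \cdot 11} = \sqrt{- \frac{1}{2} + \frac{11}{9}} = \sqrt{\frac{13}{18}} = \frac{\sqrt{26}}{6}$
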